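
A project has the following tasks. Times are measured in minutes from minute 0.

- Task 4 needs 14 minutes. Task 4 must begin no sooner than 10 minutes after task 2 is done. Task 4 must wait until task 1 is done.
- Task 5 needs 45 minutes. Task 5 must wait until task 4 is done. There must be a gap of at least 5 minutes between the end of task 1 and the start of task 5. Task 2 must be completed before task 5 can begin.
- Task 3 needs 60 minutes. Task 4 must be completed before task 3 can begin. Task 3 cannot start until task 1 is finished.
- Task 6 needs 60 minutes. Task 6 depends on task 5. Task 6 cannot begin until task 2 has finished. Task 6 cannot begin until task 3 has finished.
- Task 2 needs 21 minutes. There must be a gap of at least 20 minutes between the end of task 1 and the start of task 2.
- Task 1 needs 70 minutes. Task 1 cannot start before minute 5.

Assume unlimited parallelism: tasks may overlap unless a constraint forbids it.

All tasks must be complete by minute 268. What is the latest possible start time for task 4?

To finish by minute 268, task 6 (duration 60) must start no later than minute 208.
Since task 6 (must start by minute 208) depends on it, task 3 must finish by minute 208. Backing off its 60-minute duration gives a latest start of minute 148.
Task 5 must finish before task 6 (must start by minute 208). With a 45-minute duration, task 5 must start by 208 − 45 = minute 163.
Task 4 feeds task 3 (must start by minute 148); task 5 (must start by minute 163). Taking the minimum, task 4 must finish by minute 148 and start by 148 − 14 = minute 134.

134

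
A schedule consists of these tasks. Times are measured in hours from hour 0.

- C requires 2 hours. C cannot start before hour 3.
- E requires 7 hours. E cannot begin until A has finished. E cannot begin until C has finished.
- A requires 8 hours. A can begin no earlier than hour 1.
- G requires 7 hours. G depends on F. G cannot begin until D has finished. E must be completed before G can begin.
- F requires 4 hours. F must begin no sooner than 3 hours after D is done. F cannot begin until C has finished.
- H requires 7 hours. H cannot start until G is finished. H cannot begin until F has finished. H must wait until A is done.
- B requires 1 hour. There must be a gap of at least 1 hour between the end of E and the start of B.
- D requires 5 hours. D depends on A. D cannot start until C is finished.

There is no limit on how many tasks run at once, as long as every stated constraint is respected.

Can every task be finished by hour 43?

Yes

C cannot begin until its own release at hour 3. It runs from hour 3 to 3 + 2 = hour 5.
A cannot begin until its own release at hour 1. It runs from hour 1 to 1 + 8 = hour 9.
E needs all of A (finishes hour 9); C (finishes hour 5). That puts its earliest start at hour 9; it finishes at 9 + 7 = hour 16.
B waits on E (finishes hour 16, plus 1-hour gap → hour 17), so it starts at hour 17 and finishes at 17 + 1 = hour 18.
D has to wait for A (finishes hour 9); C (finishes hour 5). The latest of these is hour 9, so D runs hour 9 to 9 + 5 = hour 14.
F cannot start until D (finishes hour 14, plus 3-hour gap → hour 17); C (finishes hour 5). The controlling bound is hour 17, so F finishes at 17 + 4 = hour 21.
G has to wait for F (finishes hour 21); D (finishes hour 14); E (finishes hour 16). The latest of these is hour 21, so G runs hour 21 to 21 + 7 = hour 28.
H has to wait for G (finishes hour 28); F (finishes hour 21); A (finishes hour 9). The latest of these is hour 28, so H runs hour 28 to 28 + 7 = hour 35.
Every task is finished by hour 35, which is no later than the deadline of 43, so the schedule is feasible.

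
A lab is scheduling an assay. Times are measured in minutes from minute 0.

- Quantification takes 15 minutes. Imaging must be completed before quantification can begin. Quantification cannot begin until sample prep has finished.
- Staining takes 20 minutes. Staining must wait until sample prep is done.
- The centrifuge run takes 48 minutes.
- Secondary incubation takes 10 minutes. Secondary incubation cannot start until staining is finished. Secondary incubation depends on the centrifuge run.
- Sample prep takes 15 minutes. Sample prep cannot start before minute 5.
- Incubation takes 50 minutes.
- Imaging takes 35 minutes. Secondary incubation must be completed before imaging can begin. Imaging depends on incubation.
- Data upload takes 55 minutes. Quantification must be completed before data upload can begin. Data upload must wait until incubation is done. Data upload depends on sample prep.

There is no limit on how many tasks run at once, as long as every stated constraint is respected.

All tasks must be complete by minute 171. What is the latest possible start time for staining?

36

To finish by minute 171, data upload (duration 55) must start no later than minute 116.
Quantification must finish before data upload (must start by minute 116). With a 15-minute duration, quantification must start by 116 − 15 = minute 101.
Since quantification (must start by minute 101) depends on it, imaging must finish by minute 101. Backing off its 35-minute duration gives a latest start of minute 66.
Secondary incubation has to be done before imaging (must start by minute 66). That means finishing by minute 66, i.e. starting by 66 − 10 = minute 56.
Staining must finish before secondary incubation (must start by minute 56). With a 20-minute duration, staining must start by 56 − 20 = minute 36.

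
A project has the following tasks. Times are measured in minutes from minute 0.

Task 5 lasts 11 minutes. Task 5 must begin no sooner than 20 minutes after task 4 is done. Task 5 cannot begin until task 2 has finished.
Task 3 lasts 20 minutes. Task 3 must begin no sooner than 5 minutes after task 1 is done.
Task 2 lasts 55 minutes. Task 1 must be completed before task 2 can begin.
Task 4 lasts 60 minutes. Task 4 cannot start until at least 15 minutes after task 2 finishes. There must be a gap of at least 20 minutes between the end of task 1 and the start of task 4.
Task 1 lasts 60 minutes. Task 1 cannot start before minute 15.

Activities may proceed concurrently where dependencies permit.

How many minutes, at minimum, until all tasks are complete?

Task 1 cannot begin until its own release at minute 15. It runs from minute 15 to 15 + 60 = minute 75.
After task 1 (finishes minute 75, plus 5-minute gap → minute 80), task 3 can start at minute 80 and finishes at minute 100.
After task 1 (finishes minute 75), task 2 can start at minute 75 and finishes at minute 130.
Task 4 needs all of task 2 (finishes minute 130, plus 15-minute gap → minute 145); task 1 (finishes minute 75, plus 20-minute gap → minute 95). That puts its earliest start at minute 145; it finishes at 145 + 60 = minute 205.
Task 5 needs all of task 4 (finishes minute 205, plus 20-minute gap → minute 225); task 2 (finishes minute 130). That puts its earliest start at minute 225; it finishes at 225 + 11 = minute 236.
All tasks are finished once the last one completes. Finish times: Task 1 at 75, Task 2 at 130, Task 3 at 100, Task 4 at 205, Task 5 at 236. The latest is minute 236.

236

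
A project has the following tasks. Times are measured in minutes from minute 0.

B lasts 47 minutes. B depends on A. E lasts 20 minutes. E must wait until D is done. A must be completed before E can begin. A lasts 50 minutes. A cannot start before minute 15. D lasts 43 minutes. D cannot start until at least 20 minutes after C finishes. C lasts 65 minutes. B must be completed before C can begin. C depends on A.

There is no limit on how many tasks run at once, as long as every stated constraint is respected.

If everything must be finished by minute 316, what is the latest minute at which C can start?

Nothing follows E; the deadline of minute 316 is its only limit. It must start by 316 − 20 = minute 296.
D has to be done before E (must start by minute 296). That means finishing by minute 296, i.e. starting by 296 − 43 = minute 253.
C has to be done before D (must start by minute 253, minus 20-minute gap → minute 233). That means finishing by minute 233, i.e. starting by 233 − 65 = minute 168.

168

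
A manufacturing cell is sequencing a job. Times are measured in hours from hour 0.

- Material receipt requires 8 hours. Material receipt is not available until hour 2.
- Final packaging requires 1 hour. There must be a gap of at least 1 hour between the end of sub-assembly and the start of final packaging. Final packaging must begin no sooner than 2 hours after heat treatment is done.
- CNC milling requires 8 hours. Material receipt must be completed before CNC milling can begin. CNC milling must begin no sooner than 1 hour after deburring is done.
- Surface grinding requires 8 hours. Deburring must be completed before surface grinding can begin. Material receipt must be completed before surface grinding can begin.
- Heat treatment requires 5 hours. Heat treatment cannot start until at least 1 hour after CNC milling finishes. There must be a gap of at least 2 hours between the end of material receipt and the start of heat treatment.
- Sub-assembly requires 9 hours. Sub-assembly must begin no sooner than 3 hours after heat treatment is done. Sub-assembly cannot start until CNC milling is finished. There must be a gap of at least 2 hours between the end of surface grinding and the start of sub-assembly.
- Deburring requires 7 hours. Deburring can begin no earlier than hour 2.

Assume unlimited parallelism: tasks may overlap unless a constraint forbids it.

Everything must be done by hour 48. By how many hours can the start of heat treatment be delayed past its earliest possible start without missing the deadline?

10

After its own release at hour 2, deburring can start at hour 2 and finishes at hour 9.
Material receipt cannot begin until its own release at hour 2. It runs from hour 2 to 2 + 8 = hour 10.
CNC milling has to wait for material receipt (finishes hour 10); deburring (finishes hour 9, plus 1-hour gap → hour 10). The latest of these is hour 10, so CNC milling runs hour 10 to 10 + 8 = hour 18.
Heat treatment needs all of CNC milling (finishes hour 18, plus 1-hour gap → hour 19); material receipt (finishes hour 10, plus 2-hour gap → hour 12). That puts its earliest start at hour 19; it finishes at 19 + 5 = hour 24.

Working backward from the deadline:
Final packaging must finish by hour 48; it takes 1 hour, so it must start by 48 − 1 = hour 47.
Sub-assembly feeds into final packaging (must start by hour 47, minus 1-hour gap → hour 46); so sub-assembly must finish by hour 46 and therefore start by hour 37.
Heat treatment has several dependents: sub-assembly (must start by hour 37, minus 3-hour gap → hour 34); final packaging (must start by hour 47, minus 2-hour gap → hour 45). The earliest of those limits is hour 34, so heat treatment must start by 34 − 5 = hour 29.
So heat treatment can start as early as hour 19 and as late as hour 29, giving 29 − 19 = 10 hours of slack.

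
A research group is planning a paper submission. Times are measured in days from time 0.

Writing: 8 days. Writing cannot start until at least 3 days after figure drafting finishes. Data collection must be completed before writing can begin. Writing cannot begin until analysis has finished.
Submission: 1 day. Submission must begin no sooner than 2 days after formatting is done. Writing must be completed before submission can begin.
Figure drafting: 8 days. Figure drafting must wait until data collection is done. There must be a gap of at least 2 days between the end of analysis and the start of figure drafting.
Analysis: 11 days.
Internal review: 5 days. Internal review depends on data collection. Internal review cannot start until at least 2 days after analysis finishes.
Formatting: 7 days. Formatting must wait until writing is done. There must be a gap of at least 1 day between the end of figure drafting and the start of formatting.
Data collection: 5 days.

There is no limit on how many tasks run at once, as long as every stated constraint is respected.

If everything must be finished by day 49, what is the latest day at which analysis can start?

Nothing follows submission; the deadline of day 49 is its only limit. It must start by 49 − 1 = day 48.
Formatting feeds into submission (must start by day 48, minus 2-day gap → day 46); so formatting must finish by day 46 and therefore start by day 39.
Writing must finish in time for formatting (must start by day 39); submission (must start by day 48). The tightest is day 39, so writing must start by 39 − 8 = day 31.
Figure drafting feeds writing (must start by day 31, minus 3-day gap → day 28); formatting (must start by day 39, minus 1-day gap → day 38). Taking the minimum, figure drafting must finish by day 28 and start by 28 − 8 = day 20.
Internal review must finish by day 49; it takes 5 days, so it must start by 49 − 5 = day 44.
Analysis has several dependents: figure drafting (must start by day 20, minus 2-day gap → day 18); writing (must start by day 31); internal review (must start by day 44, minus 2-day gap → day 42). The earliest of those limits is day 18, so analysis must start by 18 − 11 = day 7.

7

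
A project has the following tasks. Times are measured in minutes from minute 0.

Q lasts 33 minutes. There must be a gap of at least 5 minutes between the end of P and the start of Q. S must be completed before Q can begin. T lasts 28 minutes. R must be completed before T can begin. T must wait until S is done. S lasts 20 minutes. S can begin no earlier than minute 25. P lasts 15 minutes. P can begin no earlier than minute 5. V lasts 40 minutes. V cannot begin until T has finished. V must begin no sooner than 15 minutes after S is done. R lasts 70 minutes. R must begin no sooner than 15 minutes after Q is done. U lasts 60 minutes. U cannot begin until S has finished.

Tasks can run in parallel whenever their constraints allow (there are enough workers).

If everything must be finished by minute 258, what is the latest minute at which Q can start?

72

Nothing follows V; the deadline of minute 258 is its only limit. It must start by 258 − 40 = minute 218.
Since V (must start by minute 218) depends on it, T must finish by minute 218. Backing off its 28-minute duration gives a latest start of minute 190.
R must finish before T (must start by minute 190). With a 70-minute duration, R must start by 190 − 70 = minute 120.
Q has to be done before R (must start by minute 120, minus 15-minute gap → minute 105). That means finishing by minute 105, i.e. starting by 105 − 33 = minute 72.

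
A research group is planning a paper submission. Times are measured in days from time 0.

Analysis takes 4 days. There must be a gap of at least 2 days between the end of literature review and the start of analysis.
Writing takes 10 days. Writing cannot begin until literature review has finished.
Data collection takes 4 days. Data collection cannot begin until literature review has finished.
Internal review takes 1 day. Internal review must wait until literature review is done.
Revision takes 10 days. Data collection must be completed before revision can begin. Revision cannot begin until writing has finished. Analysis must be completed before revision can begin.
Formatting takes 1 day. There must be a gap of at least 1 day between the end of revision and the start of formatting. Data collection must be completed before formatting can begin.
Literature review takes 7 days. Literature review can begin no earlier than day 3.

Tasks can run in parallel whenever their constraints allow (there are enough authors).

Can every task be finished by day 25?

After its own release at day 3, literature review can start at day 3 and finishes at day 10.
Internal review cannot begin until literature review (finishes day 10). It runs from day 10 to 10 + 1 = day 11.
After literature review (finishes day 10), writing can start at day 10 and finishes at day 20.
Analysis cannot begin until literature review (finishes day 10, plus 2-day gap → day 12). It runs from day 12 to 12 + 4 = day 16.
Data collection waits on literature review (finishes day 10), so it starts at day 10 and finishes at 10 + 4 = day 14.
For revision: data collection (finishes day 14); writing (finishes day 20); analysis (finishes day 16). Taking the maximum gives a start of day 20, and it finishes at 20 + 10 = day 30.
Formatting needs all of revision (finishes day 30, plus 1-day gap → day 31); data collection (finishes day 14). That puts its earliest start at day 31; it finishes at 31 + 1 = day 32.
The earliest everything can be done is day 32, which is after the deadline of 25, so it is not possible.

No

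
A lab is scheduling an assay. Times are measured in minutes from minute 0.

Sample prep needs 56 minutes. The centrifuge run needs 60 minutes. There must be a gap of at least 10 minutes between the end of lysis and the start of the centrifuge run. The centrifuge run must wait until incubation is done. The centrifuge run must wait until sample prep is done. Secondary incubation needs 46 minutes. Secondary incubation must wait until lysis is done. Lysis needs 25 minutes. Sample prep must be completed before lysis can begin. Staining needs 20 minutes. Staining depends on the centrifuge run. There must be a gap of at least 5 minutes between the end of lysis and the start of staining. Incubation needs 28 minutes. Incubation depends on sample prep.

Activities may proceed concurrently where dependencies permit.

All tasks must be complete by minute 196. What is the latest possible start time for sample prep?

Staining has no dependents, so it just needs to finish by minute 196. Starting by 196 − 20 = minute 176 achieves that.
The centrifuge run must finish before staining (must start by minute 176). With a 60-minute duration, the centrifuge run must start by 176 − 60 = minute 116.
To finish by minute 196, secondary incubation (duration 46) must start no later than minute 150.
For lysis: the centrifuge run (must start by minute 116, minus 10-minute gap → minute 106); staining (must start by minute 176, minus 5-minute gap → minute 171); secondary incubation (must start by minute 150). The most restrictive is minute 106; with a 25-minute duration, lysis must start by minute 81.
Incubation has to be done before the centrifuge run (must start by minute 116). That means finishing by minute 116, i.e. starting by 116 − 28 = minute 88.
Sample prep has several dependents: lysis (must start by minute 81); incubation (must start by minute 88); the centrifuge run (must start by minute 116). The earliest of those limits is minute 81, so sample prep must start by 81 − 56 = minute 25.

25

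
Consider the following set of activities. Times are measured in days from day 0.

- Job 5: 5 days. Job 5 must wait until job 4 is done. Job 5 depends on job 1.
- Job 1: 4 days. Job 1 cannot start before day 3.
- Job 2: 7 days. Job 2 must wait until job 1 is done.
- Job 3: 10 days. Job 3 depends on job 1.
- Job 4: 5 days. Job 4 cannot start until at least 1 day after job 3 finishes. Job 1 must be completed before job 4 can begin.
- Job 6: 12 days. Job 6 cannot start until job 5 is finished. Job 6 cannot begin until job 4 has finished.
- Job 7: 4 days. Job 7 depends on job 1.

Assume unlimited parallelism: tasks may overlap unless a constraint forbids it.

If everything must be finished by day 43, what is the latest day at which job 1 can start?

6

Job 2 must finish by day 43; it takes 7 days, so it must start by 43 − 7 = day 36.
Job 6 must finish by day 43; it takes 12 days, so it must start by 43 − 12 = day 31.
Job 5 must finish before job 6 (must start by day 31). With a 5-day duration, job 5 must start by 31 − 5 = day 26.
Job 4 feeds job 5 (must start by day 26); job 6 (must start by day 31). Taking the minimum, job 4 must finish by day 26 and start by 26 − 5 = day 21.
Since job 4 (must start by day 21, minus 1-day gap → day 20) depends on it, job 3 must finish by day 20. Backing off its 10-day duration gives a latest start of day 10.
Job 7 must finish by day 43; it takes 4 days, so it must start by 43 − 4 = day 39.
Job 1 has several dependents: job 2 (must start by day 36); job 3 (must start by day 10); job 4 (must start by day 21); job 5 (must start by day 26); job 7 (must start by day 39). The earliest of those limits is day 10, so job 1 must start by 10 − 4 = day 6.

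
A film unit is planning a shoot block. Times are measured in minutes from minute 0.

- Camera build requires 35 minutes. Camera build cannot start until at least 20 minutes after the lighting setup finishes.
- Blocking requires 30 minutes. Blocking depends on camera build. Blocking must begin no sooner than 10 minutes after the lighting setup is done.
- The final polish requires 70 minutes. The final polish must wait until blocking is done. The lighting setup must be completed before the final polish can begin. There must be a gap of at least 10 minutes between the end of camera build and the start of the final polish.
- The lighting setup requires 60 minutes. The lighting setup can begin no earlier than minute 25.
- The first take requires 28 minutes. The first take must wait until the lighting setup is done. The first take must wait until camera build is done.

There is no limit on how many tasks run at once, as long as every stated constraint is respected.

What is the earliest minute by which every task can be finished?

240

After its own release at minute 25, the lighting setup can start at minute 25 and finishes at minute 85.
Camera build cannot begin until the lighting setup (finishes minute 85, plus 20-minute gap → minute 105). It runs from minute 105 to 105 + 35 = minute 140.
The first take cannot start until the lighting setup (finishes minute 85); camera build (finishes minute 140). The controlling bound is minute 140, so the first take finishes at 140 + 28 = minute 168.
For blocking: camera build (finishes minute 140); the lighting setup (finishes minute 85, plus 10-minute gap → minute 95). Taking the maximum gives a start of minute 140, and it finishes at 140 + 30 = minute 170.
The final polish cannot start until blocking (finishes minute 170); the lighting setup (finishes minute 85); camera build (finishes minute 140, plus 10-minute gap → minute 150). The controlling bound is minute 170, so the final polish finishes at 170 + 70 = minute 240.
All tasks are finished once the last one completes. Finish times: The lighting setup at 85, Camera build at 140, Blocking at 170, The final polish at 240, The first take at 168. The latest is minute 240.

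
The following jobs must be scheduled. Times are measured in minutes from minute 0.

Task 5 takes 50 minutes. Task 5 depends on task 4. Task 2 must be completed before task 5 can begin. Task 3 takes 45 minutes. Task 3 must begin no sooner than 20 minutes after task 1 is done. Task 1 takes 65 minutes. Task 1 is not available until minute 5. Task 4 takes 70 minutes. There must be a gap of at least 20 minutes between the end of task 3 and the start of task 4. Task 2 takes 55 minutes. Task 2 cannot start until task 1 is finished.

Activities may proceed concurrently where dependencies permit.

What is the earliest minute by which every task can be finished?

275

After its own release at minute 5, task 1 can start at minute 5 and finishes at minute 70.
After task 1 (finishes minute 70, plus 20-minute gap → minute 90), task 3 can start at minute 90 and finishes at minute 135.
After task 3 (finishes minute 135, plus 20-minute gap → minute 155), task 4 can start at minute 155 and finishes at minute 225.
After task 1 (finishes minute 70), task 2 can start at minute 70 and finishes at minute 125.
For task 5: task 4 (finishes minute 225); task 2 (finishes minute 125). Taking the maximum gives a start of minute 225, and it finishes at 225 + 50 = minute 275.
All tasks are finished once the last one completes. Finish times: Task 1 at 70, Task 2 at 125, Task 3 at 135, Task 4 at 225, Task 5 at 275. The latest is minute 275.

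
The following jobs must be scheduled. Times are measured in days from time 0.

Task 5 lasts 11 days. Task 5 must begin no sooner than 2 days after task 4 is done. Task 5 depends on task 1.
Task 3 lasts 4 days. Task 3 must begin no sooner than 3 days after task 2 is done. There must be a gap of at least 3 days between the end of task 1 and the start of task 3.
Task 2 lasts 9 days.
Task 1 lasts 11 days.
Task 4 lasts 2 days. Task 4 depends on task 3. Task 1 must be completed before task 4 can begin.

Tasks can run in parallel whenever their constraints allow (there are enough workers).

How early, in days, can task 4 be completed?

20

Nothing blocks task 2, so it runs from day 0 to day 9.
Task 1 has no prerequisites, so it starts at day 0 and finishes at day 11.
Task 3 cannot start until task 2 (finishes day 9, plus 3-day gap → day 12); task 1 (finishes day 11, plus 3-day gap → day 14). The controlling bound is day 14, so task 3 finishes at 14 + 4 = day 18.
Task 4 cannot start until task 3 (finishes day 18); task 1 (finishes day 11). The controlling bound is day 18, so task 4 finishes at 18 + 2 = day 20.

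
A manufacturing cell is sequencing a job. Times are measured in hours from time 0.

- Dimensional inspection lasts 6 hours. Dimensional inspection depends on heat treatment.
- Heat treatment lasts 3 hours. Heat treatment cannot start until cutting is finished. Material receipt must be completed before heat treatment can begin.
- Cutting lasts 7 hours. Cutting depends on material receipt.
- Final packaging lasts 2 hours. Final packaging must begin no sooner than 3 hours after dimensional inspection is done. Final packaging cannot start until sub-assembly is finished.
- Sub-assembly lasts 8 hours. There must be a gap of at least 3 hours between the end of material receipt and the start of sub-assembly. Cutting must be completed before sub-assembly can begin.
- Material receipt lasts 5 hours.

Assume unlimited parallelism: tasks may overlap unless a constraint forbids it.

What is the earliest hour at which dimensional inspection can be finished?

21

Material receipt has no prerequisites, so it starts at hour 0 and finishes at hour 5.
After material receipt (finishes hour 5), cutting can start at hour 5 and finishes at hour 12.
For heat treatment: cutting (finishes hour 12); material receipt (finishes hour 5). Taking the maximum gives a start of hour 12, and it finishes at 12 + 3 = hour 15.
After heat treatment (finishes hour 15), dimensional inspection can start at hour 15 and finishes at hour 21.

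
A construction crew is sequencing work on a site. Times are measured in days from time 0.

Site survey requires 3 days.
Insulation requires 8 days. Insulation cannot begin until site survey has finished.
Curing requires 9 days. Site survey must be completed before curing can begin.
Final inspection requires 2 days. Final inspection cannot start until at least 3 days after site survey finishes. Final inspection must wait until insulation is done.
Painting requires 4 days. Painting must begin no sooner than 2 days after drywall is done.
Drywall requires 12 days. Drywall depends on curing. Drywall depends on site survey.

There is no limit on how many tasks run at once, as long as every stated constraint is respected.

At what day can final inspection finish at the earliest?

Site survey has no prerequisites, so it starts at day 0 and finishes at day 3.
Insulation cannot begin until site survey (finishes day 3). It runs from day 3 to 3 + 8 = day 11.
Final inspection cannot start until site survey (finishes day 3, plus 3-day gap → day 6); insulation (finishes day 11). The controlling bound is day 11, so final inspection finishes at 11 + 2 = day 13.

13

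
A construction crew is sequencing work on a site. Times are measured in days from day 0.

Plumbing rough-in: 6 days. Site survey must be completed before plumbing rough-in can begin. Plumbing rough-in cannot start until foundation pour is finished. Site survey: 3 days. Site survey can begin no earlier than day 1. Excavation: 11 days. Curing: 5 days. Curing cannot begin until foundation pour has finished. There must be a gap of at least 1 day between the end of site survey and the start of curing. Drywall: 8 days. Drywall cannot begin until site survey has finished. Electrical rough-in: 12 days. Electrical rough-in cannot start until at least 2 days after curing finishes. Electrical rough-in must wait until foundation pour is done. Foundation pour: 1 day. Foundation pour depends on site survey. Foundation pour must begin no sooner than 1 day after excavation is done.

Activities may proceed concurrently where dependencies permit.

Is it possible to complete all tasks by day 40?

Yes

Nothing blocks excavation, so it runs from day 0 to day 11.
Site survey cannot begin until its own release at day 1. It runs from day 1 to 1 + 3 = day 4.
Drywall waits on site survey (finishes day 4), so it starts at day 4 and finishes at 4 + 8 = day 12.
For foundation pour: site survey (finishes day 4); excavation (finishes day 11, plus 1-day gap → day 12). Taking the maximum gives a start of day 12, and it finishes at 12 + 1 = day 13.
Plumbing rough-in needs all of site survey (finishes day 4); foundation pour (finishes day 13). That puts its earliest start at day 13; it finishes at 13 + 6 = day 19.
Curing cannot start until foundation pour (finishes day 13); site survey (finishes day 4, plus 1-day gap → day 5). The controlling bound is day 13, so curing finishes at 13 + 5 = day 18.
Electrical rough-in needs all of curing (finishes day 18, plus 2-day gap → day 20); foundation pour (finishes day 13). That puts its earliest start at day 20; it finishes at 20 + 12 = day 32.
Every task is finished by day 32, which is no later than the deadline of 40, so the schedule is feasible.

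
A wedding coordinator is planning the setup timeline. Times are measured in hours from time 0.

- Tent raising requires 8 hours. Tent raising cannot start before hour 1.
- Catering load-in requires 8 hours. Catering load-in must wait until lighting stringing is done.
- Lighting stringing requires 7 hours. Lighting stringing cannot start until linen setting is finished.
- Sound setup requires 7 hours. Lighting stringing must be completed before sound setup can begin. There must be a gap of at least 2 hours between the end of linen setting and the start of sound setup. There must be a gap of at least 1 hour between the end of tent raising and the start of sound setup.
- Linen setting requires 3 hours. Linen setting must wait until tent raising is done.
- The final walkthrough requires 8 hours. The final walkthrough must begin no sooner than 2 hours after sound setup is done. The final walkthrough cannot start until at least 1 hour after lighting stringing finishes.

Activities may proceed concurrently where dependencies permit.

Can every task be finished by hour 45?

Tent raising cannot begin until its own release at hour 1. It runs from hour 1 to 1 + 8 = hour 9.
After tent raising (finishes hour 9), linen setting can start at hour 9 and finishes at hour 12.
After linen setting (finishes hour 12), lighting stringing can start at hour 12 and finishes at hour 19.
Catering load-in waits on lighting stringing (finishes hour 19), so it starts at hour 19 and finishes at 19 + 8 = hour 27.
Sound setup cannot start until lighting stringing (finishes hour 19); linen setting (finishes hour 12, plus 2-hour gap → hour 14); tent raising (finishes hour 9, plus 1-hour gap → hour 10). The controlling bound is hour 19, so sound setup finishes at 19 + 7 = hour 26.
For the final walkthrough: sound setup (finishes hour 26, plus 2-hour gap → hour 28); lighting stringing (finishes hour 19, plus 1-hour gap → hour 20). Taking the maximum gives a start of hour 28, and it finishes at 28 + 8 = hour 36.
Every task is finished by hour 36, which is no later than the deadline of 45, so the schedule is feasible.

Yes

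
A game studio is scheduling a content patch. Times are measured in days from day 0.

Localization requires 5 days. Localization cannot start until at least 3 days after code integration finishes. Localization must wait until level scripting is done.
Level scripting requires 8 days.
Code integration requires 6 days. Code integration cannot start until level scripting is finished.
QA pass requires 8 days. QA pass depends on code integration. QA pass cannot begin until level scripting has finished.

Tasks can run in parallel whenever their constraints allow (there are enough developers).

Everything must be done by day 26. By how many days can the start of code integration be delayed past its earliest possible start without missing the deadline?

Level scripting can start immediately at day 0; it finishes at day 8.
Code integration waits on level scripting (finishes day 8), so it starts at day 8 and finishes at 8 + 6 = day 14.

Working backward from the deadline:
Localization must finish by day 26; it takes 5 days, so it must start by 26 − 5 = day 21.
To finish by day 26, QA pass (duration 8) must start no later than day 18.
Code integration has several dependents: localization (must start by day 21, minus 3-day gap → day 18); QA pass (must start by day 18). The earliest of those limits is day 18, so code integration must start by 18 − 6 = day 12.
So code integration can start as early as day 8 and as late as day 12, giving 12 − 8 = 4 days of slack.

4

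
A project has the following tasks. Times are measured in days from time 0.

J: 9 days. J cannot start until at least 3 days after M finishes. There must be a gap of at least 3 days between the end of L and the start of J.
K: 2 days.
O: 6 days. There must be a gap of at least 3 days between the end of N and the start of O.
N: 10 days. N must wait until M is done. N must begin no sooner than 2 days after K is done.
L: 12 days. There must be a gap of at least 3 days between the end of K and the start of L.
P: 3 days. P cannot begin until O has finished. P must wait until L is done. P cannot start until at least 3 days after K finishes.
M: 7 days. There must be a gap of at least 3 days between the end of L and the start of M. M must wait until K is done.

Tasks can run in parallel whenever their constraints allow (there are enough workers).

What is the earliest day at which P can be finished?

49

K has no prerequisites, so it starts at day 0 and finishes at day 2.
After K (finishes day 2, plus 3-day gap → day 5), L can start at day 5 and finishes at day 17.
M cannot start until L (finishes day 17, plus 3-day gap → day 20); K (finishes day 2). The controlling bound is day 20, so M finishes at 20 + 7 = day 27.
N has to wait for M (finishes day 27); K (finishes day 2, plus 2-day gap → day 4). The latest of these is day 27, so N runs day 27 to 27 + 10 = day 37.
O waits on N (finishes day 37, plus 3-day gap → day 40), so it starts at day 40 and finishes at 40 + 6 = day 46.
P needs all of O (finishes day 46); L (finishes day 17); K (finishes day 2, plus 3-day gap → day 5). That puts its earliest start at day 46; it finishes at 46 + 3 = day 49.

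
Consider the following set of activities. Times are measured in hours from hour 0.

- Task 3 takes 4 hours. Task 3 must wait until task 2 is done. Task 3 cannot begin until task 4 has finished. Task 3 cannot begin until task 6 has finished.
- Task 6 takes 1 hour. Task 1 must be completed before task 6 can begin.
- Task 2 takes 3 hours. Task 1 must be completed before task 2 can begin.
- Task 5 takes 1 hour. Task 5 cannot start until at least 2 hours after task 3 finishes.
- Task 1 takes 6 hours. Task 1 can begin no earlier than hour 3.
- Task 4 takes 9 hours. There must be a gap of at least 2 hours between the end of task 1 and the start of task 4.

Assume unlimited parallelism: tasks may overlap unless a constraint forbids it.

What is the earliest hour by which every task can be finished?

Task 1 cannot begin until its own release at hour 3. It runs from hour 3 to 3 + 6 = hour 9.
Task 6 waits on task 1 (finishes hour 9), so it starts at hour 9 and finishes at 9 + 1 = hour 10.
Task 4 waits on task 1 (finishes hour 9, plus 2-hour gap → hour 11), so it starts at hour 11 and finishes at 11 + 9 = hour 20.
Task 2 cannot begin until task 1 (finishes hour 9). It runs from hour 9 to 9 + 3 = hour 12.
Task 3 needs all of task 2 (finishes hour 12); task 4 (finishes hour 20); task 6 (finishes hour 10). That puts its earliest start at hour 20; it finishes at 20 + 4 = hour 24.
After task 3 (finishes hour 24, plus 2-hour gap → hour 26), task 5 can start at hour 26 and finishes at hour 27.
All tasks are finished once the last one completes. Finish times: Task 1 at 9, Task 2 at 12, Task 3 at 24, Task 4 at 20, Task 5 at 27, Task 6 at 10. The latest is hour 27.

27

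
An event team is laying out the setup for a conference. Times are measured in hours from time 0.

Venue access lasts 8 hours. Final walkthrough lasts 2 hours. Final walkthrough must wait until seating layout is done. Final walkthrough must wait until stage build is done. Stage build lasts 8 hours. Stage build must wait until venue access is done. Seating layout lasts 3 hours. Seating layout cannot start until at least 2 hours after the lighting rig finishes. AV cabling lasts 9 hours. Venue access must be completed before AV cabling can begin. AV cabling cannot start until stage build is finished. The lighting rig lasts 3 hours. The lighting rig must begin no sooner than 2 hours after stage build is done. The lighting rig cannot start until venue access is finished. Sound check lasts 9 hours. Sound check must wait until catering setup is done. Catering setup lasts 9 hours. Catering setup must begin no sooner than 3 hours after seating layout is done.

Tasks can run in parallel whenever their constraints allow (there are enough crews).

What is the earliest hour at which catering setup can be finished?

Venue access can start immediately at hour 0; it finishes at hour 8.
Stage build waits on venue access (finishes hour 8), so it starts at hour 8 and finishes at 8 + 8 = hour 16.
For the lighting rig: stage build (finishes hour 16, plus 2-hour gap → hour 18); venue access (finishes hour 8). Taking the maximum gives a start of hour 18, and it finishes at 18 + 3 = hour 21.
After the lighting rig (finishes hour 21, plus 2-hour gap → hour 23), seating layout can start at hour 23 and finishes at hour 26.
After seating layout (finishes hour 26, plus 3-hour gap → hour 29), catering setup can start at hour 29 and finishes at hour 38.

38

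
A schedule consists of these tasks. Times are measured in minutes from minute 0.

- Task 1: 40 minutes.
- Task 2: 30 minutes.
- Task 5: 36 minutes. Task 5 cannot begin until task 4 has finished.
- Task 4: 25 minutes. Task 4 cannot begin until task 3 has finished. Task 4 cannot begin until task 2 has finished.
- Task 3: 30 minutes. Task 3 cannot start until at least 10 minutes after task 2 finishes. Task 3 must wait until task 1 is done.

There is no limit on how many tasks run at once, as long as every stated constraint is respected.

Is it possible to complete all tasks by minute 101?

Task 2 can start immediately at minute 0; it finishes at minute 30.
Nothing blocks task 1, so it runs from minute 0 to minute 40.
For task 3: task 2 (finishes minute 30, plus 10-minute gap → minute 40); task 1 (finishes minute 40). Taking the maximum gives a start of minute 40, and it finishes at 40 + 30 = minute 70.
For task 4: task 3 (finishes minute 70); task 2 (finishes minute 30). Taking the maximum gives a start of minute 70, and it finishes at 70 + 25 = minute 95.
Task 5 cannot begin until task 4 (finishes minute 95). It runs from minute 95 to 95 + 36 = minute 131.
The earliest everything can be done is minute 131, which is after the deadline of 101, so it is not possible.

No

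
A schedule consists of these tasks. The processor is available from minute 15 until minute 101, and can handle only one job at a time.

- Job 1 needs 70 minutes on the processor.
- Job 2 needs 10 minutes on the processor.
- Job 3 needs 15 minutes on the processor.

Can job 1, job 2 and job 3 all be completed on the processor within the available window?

No

The processor window is 101 − 15 = 86 minutes.
Running back to back, the jobs need 70 + 10 + 15 = 95 minutes on the processor.
Since 95 > 86, they cannot all fit.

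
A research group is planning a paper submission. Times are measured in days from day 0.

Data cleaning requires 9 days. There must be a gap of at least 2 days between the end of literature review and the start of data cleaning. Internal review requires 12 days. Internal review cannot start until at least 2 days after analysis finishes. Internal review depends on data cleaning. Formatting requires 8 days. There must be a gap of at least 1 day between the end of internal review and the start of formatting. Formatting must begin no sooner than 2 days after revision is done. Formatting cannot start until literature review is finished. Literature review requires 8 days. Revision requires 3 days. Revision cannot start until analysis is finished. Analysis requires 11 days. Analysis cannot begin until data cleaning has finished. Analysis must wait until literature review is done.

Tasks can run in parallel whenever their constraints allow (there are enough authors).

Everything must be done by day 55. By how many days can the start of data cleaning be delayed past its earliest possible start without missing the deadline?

Literature review has no prerequisites, so it starts at day 0 and finishes at day 8.
Data cleaning cannot begin until literature review (finishes day 8, plus 2-day gap → day 10). It runs from day 10 to 10 + 9 = day 19.

Working backward from the deadline:
Formatting has no dependents, so it just needs to finish by day 55. Starting by 55 − 8 = day 47 achieves that.
Internal review feeds into formatting (must start by day 47, minus 1-day gap → day 46); so internal review must finish by day 46 and therefore start by day 34.
Revision has to be done before formatting (must start by day 47, minus 2-day gap → day 45). That means finishing by day 45, i.e. starting by 45 − 3 = day 42.
Analysis has several dependents: internal review (must start by day 34, minus 2-day gap → day 32); revision (must start by day 42). The earliest of those limits is day 32, so analysis must start by 32 − 11 = day 21.
Data cleaning feeds analysis (must start by day 21); internal review (must start by day 34). Taking the minimum, data cleaning must finish by day 21 and start by 21 − 9 = day 12.
So data cleaning can start as early as day 10 and as late as day 12, giving 12 − 10 = 2 days of slack.

2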